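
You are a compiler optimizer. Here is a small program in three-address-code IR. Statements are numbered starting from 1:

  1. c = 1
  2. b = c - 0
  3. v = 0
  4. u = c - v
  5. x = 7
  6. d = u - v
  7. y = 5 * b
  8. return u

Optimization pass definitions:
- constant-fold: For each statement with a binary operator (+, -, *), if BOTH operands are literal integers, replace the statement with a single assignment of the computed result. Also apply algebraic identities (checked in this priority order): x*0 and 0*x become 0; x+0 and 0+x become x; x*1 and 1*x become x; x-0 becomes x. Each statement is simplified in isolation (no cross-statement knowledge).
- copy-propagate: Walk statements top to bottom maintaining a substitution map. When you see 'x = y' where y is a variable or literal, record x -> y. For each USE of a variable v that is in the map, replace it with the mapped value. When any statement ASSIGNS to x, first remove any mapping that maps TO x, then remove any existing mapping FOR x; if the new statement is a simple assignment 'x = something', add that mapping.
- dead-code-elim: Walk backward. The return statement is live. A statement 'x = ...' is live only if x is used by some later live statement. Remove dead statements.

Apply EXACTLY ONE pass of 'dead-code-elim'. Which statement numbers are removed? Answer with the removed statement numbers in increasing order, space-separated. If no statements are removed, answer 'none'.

Backward liveness scan:
Stmt 1 'c = 1': KEEP (c is live); live-in = []
Stmt 2 'b = c - 0': DEAD (b not in live set ['c'])
Stmt 3 'v = 0': KEEP (v is live); live-in = ['c']
Stmt 4 'u = c - v': KEEP (u is live); live-in = ['c', 'v']
Stmt 5 'x = 7': DEAD (x not in live set ['u'])
Stmt 6 'd = u - v': DEAD (d not in live set ['u'])
Stmt 7 'y = 5 * b': DEAD (y not in live set ['u'])
Stmt 8 'return u': KEEP (return); live-in = ['u']
Removed statement numbers: [2, 5, 6, 7]
Surviving IR:
  c = 1
  v = 0
  u = c - v
  return u

Answer: 2 5 6 7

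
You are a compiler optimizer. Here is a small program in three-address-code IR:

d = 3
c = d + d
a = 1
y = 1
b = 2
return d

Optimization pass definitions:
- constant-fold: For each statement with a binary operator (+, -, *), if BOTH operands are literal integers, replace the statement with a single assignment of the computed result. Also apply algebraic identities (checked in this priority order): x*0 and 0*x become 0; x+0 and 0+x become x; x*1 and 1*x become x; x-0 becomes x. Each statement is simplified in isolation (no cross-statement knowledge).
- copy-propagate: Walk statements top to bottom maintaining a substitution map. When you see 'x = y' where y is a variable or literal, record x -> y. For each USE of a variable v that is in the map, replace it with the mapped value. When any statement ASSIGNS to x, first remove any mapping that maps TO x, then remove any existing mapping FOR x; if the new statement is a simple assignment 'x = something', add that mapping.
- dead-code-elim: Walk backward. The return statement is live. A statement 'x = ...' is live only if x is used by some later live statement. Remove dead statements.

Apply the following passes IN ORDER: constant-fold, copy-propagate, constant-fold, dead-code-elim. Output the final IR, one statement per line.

Initial IR:
  d = 3
  c = d + d
  a = 1
  y = 1
  b = 2
  return d
After constant-fold (6 stmts):
  d = 3
  c = d + d
  a = 1
  y = 1
  b = 2
  return d
After copy-propagate (6 stmts):
  d = 3
  c = 3 + 3
  a = 1
  y = 1
  b = 2
  return 3
After constant-fold (6 stmts):
  d = 3
  c = 6
  a = 1
  y = 1
  b = 2
  return 3
After dead-code-elim (1 stmts):
  return 3

Answer: return 3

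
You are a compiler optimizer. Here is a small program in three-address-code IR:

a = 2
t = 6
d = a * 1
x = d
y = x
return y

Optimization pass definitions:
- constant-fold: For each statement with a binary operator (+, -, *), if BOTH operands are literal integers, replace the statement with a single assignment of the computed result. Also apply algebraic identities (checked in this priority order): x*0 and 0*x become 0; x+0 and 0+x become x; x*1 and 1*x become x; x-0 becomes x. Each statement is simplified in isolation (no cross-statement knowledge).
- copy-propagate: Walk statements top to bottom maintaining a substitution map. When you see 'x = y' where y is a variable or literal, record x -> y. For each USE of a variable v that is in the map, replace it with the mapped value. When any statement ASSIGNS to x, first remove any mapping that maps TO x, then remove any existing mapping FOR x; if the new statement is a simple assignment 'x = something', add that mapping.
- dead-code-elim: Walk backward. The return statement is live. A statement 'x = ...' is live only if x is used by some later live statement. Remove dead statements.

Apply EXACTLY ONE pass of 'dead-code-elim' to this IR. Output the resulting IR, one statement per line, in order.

Applying dead-code-elim statement-by-statement:
  [6] return y  -> KEEP (return); live=['y']
  [5] y = x  -> KEEP; live=['x']
  [4] x = d  -> KEEP; live=['d']
  [3] d = a * 1  -> KEEP; live=['a']
  [2] t = 6  -> DEAD (t not live)
  [1] a = 2  -> KEEP; live=[]
Result (5 stmts):
  a = 2
  d = a * 1
  x = d
  y = x
  return y

Answer: a = 2
d = a * 1
x = d
y = x
return y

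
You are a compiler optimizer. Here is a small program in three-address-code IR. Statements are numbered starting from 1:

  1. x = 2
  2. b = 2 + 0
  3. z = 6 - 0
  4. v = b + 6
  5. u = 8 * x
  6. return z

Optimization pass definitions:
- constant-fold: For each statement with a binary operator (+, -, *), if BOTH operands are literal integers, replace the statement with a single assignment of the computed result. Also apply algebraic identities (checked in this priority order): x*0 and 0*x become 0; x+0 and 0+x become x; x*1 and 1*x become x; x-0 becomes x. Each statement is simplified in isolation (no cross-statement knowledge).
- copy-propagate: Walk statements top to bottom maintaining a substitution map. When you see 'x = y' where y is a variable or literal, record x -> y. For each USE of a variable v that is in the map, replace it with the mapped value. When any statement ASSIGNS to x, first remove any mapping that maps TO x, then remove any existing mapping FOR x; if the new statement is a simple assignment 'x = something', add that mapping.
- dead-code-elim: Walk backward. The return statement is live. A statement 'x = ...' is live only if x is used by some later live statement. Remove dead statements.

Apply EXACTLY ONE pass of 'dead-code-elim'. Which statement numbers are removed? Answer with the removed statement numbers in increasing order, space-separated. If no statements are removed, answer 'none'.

Answer: 1 2 4 5

Derivation:
Backward liveness scan:
Stmt 1 'x = 2': DEAD (x not in live set [])
Stmt 2 'b = 2 + 0': DEAD (b not in live set [])
Stmt 3 'z = 6 - 0': KEEP (z is live); live-in = []
Stmt 4 'v = b + 6': DEAD (v not in live set ['z'])
Stmt 5 'u = 8 * x': DEAD (u not in live set ['z'])
Stmt 6 'return z': KEEP (return); live-in = ['z']
Removed statement numbers: [1, 2, 4, 5]
Surviving IR:
  z = 6 - 0
  return z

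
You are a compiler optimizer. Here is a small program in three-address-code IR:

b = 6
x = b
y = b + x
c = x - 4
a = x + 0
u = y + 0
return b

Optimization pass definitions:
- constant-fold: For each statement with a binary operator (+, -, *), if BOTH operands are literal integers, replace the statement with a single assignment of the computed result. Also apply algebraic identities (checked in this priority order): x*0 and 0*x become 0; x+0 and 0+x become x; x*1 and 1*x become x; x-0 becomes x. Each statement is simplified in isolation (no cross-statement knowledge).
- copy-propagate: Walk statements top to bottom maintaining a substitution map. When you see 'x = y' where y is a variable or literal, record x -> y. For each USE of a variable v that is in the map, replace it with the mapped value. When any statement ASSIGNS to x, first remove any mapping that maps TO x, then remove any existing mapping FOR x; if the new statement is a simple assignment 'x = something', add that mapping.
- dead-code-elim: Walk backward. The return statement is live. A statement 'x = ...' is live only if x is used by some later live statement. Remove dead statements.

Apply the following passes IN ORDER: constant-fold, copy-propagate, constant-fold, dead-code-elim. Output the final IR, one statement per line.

Initial IR:
  b = 6
  x = b
  y = b + x
  c = x - 4
  a = x + 0
  u = y + 0
  return b
After constant-fold (7 stmts):
  b = 6
  x = b
  y = b + x
  c = x - 4
  a = x
  u = y
  return b
After copy-propagate (7 stmts):
  b = 6
  x = 6
  y = 6 + 6
  c = 6 - 4
  a = 6
  u = y
  return 6
After constant-fold (7 stmts):
  b = 6
  x = 6
  y = 12
  c = 2
  a = 6
  u = y
  return 6
After dead-code-elim (1 stmts):
  return 6

Answer: return 6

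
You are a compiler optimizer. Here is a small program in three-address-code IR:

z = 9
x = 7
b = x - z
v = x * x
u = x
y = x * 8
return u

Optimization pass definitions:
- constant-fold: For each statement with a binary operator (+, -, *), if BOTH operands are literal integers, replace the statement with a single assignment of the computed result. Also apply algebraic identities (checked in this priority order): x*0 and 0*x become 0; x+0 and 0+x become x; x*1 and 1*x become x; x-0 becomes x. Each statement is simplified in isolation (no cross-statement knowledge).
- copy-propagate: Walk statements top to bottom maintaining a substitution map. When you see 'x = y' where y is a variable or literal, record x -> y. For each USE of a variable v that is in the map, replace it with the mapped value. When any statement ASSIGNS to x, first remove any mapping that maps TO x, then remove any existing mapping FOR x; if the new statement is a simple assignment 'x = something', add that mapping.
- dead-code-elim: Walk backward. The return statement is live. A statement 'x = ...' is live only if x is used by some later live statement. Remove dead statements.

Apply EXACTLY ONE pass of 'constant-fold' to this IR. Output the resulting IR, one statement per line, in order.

Applying constant-fold statement-by-statement:
  [1] z = 9  (unchanged)
  [2] x = 7  (unchanged)
  [3] b = x - z  (unchanged)
  [4] v = x * x  (unchanged)
  [5] u = x  (unchanged)
  [6] y = x * 8  (unchanged)
  [7] return u  (unchanged)
Result (7 stmts):
  z = 9
  x = 7
  b = x - z
  v = x * x
  u = x
  y = x * 8
  return u

Answer: z = 9
x = 7
b = x - z
v = x * x
u = x
y = x * 8
return u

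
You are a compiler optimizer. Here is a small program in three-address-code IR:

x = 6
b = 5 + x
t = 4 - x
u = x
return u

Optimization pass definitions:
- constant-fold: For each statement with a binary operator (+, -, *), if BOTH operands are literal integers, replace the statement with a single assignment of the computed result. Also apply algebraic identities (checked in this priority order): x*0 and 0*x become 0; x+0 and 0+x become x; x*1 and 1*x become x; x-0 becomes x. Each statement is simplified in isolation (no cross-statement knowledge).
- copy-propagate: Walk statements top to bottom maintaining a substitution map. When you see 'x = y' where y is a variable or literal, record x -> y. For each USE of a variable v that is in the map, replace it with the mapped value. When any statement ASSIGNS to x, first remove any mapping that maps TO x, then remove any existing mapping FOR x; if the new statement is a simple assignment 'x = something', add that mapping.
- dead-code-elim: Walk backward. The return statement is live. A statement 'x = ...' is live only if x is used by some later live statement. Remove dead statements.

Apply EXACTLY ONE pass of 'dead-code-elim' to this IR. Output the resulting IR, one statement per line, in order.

Answer: x = 6
u = x
return u

Derivation:
Applying dead-code-elim statement-by-statement:
  [5] return u  -> KEEP (return); live=['u']
  [4] u = x  -> KEEP; live=['x']
  [3] t = 4 - x  -> DEAD (t not live)
  [2] b = 5 + x  -> DEAD (b not live)
  [1] x = 6  -> KEEP; live=[]
Result (3 stmts):
  x = 6
  u = x
  return u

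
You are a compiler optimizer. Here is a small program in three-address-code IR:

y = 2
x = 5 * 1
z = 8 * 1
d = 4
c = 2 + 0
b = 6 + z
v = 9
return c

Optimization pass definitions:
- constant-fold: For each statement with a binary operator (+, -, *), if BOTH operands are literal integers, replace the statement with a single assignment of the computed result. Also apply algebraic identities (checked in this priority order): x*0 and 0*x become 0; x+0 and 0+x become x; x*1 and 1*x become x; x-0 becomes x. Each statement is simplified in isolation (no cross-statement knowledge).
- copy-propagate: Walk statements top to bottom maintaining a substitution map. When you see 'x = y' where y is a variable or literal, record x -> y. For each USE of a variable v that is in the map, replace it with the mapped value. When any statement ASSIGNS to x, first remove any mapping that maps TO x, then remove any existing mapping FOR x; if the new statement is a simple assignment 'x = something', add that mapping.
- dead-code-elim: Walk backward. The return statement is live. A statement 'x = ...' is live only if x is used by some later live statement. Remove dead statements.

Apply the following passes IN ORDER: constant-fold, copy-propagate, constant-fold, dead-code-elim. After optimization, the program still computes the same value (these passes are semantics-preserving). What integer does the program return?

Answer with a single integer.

Answer: 2

Derivation:
Initial IR:
  y = 2
  x = 5 * 1
  z = 8 * 1
  d = 4
  c = 2 + 0
  b = 6 + z
  v = 9
  return c
After constant-fold (8 stmts):
  y = 2
  x = 5
  z = 8
  d = 4
  c = 2
  b = 6 + z
  v = 9
  return c
After copy-propagate (8 stmts):
  y = 2
  x = 5
  z = 8
  d = 4
  c = 2
  b = 6 + 8
  v = 9
  return 2
After constant-fold (8 stmts):
  y = 2
  x = 5
  z = 8
  d = 4
  c = 2
  b = 14
  v = 9
  return 2
After dead-code-elim (1 stmts):
  return 2
Evaluate:
  y = 2  =>  y = 2
  x = 5 * 1  =>  x = 5
  z = 8 * 1  =>  z = 8
  d = 4  =>  d = 4
  c = 2 + 0  =>  c = 2
  b = 6 + z  =>  b = 14
  v = 9  =>  v = 9
  return c = 2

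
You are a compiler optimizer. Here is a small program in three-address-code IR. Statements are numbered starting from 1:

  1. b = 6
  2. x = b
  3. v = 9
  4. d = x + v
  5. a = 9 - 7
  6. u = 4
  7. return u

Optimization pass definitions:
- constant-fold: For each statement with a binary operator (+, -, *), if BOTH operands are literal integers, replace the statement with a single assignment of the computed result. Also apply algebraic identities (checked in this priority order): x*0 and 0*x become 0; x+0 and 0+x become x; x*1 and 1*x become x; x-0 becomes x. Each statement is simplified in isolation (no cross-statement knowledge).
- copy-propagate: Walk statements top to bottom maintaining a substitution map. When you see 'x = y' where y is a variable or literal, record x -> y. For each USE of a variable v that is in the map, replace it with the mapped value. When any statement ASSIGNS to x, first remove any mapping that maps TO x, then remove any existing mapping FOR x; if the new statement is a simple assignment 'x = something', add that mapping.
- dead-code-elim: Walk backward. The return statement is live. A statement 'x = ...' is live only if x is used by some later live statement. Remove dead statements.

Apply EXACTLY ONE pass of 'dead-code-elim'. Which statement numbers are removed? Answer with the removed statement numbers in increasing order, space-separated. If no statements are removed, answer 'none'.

Answer: 1 2 3 4 5

Derivation:
Backward liveness scan:
Stmt 1 'b = 6': DEAD (b not in live set [])
Stmt 2 'x = b': DEAD (x not in live set [])
Stmt 3 'v = 9': DEAD (v not in live set [])
Stmt 4 'd = x + v': DEAD (d not in live set [])
Stmt 5 'a = 9 - 7': DEAD (a not in live set [])
Stmt 6 'u = 4': KEEP (u is live); live-in = []
Stmt 7 'return u': KEEP (return); live-in = ['u']
Removed statement numbers: [1, 2, 3, 4, 5]
Surviving IR:
  u = 4
  return u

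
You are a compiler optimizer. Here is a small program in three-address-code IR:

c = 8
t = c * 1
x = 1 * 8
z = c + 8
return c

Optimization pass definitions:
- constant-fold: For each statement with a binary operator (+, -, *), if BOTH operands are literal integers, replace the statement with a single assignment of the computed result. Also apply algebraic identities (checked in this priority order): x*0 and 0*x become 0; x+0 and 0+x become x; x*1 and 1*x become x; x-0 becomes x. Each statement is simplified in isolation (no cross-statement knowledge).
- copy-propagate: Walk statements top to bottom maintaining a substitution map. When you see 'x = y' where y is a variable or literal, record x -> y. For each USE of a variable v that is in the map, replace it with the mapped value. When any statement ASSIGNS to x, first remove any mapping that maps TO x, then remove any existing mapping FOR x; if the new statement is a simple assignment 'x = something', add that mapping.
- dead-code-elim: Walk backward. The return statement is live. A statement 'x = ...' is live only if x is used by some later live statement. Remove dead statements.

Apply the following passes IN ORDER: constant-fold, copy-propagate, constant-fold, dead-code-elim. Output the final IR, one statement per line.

Answer: return 8

Derivation:
Initial IR:
  c = 8
  t = c * 1
  x = 1 * 8
  z = c + 8
  return c
After constant-fold (5 stmts):
  c = 8
  t = c
  x = 8
  z = c + 8
  return c
After copy-propagate (5 stmts):
  c = 8
  t = 8
  x = 8
  z = 8 + 8
  return 8
After constant-fold (5 stmts):
  c = 8
  t = 8
  x = 8
  z = 16
  return 8
After dead-code-elim (1 stmts):
  return 8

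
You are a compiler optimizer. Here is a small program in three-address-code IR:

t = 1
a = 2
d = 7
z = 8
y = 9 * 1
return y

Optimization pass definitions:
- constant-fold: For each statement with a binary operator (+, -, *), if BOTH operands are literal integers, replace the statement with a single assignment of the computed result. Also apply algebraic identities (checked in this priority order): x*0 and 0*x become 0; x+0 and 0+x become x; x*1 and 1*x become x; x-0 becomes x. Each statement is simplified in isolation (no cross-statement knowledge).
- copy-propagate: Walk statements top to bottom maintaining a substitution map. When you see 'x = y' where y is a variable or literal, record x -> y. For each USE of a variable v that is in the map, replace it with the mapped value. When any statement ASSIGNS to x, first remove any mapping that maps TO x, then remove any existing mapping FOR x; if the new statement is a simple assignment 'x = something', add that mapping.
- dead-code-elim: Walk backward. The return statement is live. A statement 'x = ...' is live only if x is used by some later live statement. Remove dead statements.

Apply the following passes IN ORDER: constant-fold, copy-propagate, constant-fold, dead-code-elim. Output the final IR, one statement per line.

Initial IR:
  t = 1
  a = 2
  d = 7
  z = 8
  y = 9 * 1
  return y
After constant-fold (6 stmts):
  t = 1
  a = 2
  d = 7
  z = 8
  y = 9
  return y
After copy-propagate (6 stmts):
  t = 1
  a = 2
  d = 7
  z = 8
  y = 9
  return 9
After constant-fold (6 stmts):
  t = 1
  a = 2
  d = 7
  z = 8
  y = 9
  return 9
After dead-code-elim (1 stmts):
  return 9

Answer: return 9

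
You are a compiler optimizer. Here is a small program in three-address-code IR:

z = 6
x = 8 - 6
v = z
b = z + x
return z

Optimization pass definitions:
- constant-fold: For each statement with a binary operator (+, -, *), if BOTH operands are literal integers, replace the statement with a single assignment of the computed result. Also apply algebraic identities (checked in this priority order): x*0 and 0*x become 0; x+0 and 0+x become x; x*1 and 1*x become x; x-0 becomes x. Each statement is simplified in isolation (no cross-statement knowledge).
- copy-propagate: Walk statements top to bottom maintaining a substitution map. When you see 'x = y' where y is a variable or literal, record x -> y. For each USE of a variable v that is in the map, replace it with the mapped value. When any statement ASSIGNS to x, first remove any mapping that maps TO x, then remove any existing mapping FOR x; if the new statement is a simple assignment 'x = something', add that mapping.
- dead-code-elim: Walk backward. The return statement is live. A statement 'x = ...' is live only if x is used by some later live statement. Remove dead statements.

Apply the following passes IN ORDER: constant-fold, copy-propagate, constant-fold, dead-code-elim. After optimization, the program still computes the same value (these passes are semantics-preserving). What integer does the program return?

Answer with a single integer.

Initial IR:
  z = 6
  x = 8 - 6
  v = z
  b = z + x
  return z
After constant-fold (5 stmts):
  z = 6
  x = 2
  v = z
  b = z + x
  return z
After copy-propagate (5 stmts):
  z = 6
  x = 2
  v = 6
  b = 6 + 2
  return 6
After constant-fold (5 stmts):
  z = 6
  x = 2
  v = 6
  b = 8
  return 6
After dead-code-elim (1 stmts):
  return 6
Evaluate:
  z = 6  =>  z = 6
  x = 8 - 6  =>  x = 2
  v = z  =>  v = 6
  b = z + x  =>  b = 8
  return z = 6

Answer: 6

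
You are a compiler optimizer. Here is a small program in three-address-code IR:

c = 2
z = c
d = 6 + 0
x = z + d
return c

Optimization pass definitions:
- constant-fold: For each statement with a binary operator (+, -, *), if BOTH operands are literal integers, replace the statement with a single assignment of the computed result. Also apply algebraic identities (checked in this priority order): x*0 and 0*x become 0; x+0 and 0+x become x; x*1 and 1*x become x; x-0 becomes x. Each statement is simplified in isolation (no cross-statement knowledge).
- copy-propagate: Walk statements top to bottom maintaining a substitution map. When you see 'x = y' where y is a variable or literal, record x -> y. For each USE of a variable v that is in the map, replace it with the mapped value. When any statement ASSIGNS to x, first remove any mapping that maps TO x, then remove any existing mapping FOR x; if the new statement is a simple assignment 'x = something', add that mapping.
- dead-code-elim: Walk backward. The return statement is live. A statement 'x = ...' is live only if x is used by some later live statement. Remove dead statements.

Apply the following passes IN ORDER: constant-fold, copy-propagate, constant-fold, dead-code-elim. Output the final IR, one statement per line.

Initial IR:
  c = 2
  z = c
  d = 6 + 0
  x = z + d
  return c
After constant-fold (5 stmts):
  c = 2
  z = c
  d = 6
  x = z + d
  return c
After copy-propagate (5 stmts):
  c = 2
  z = 2
  d = 6
  x = 2 + 6
  return 2
After constant-fold (5 stmts):
  c = 2
  z = 2
  d = 6
  x = 8
  return 2
After dead-code-elim (1 stmts):
  return 2

Answer: return 2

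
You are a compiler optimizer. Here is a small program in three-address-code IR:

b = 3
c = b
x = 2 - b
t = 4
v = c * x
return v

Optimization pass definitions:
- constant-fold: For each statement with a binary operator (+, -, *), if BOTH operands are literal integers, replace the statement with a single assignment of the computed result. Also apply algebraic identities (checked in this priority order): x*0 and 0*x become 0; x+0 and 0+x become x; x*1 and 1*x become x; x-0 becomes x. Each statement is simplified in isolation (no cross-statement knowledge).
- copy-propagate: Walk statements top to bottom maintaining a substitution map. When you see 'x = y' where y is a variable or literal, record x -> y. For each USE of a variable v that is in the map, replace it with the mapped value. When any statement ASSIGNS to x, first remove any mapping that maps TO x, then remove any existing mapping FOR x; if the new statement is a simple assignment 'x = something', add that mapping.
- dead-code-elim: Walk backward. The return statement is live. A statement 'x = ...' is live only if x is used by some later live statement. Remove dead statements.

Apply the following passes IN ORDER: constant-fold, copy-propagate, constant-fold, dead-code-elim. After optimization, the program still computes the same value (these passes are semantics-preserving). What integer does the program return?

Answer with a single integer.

Initial IR:
  b = 3
  c = b
  x = 2 - b
  t = 4
  v = c * x
  return v
After constant-fold (6 stmts):
  b = 3
  c = b
  x = 2 - b
  t = 4
  v = c * x
  return v
After copy-propagate (6 stmts):
  b = 3
  c = 3
  x = 2 - 3
  t = 4
  v = 3 * x
  return v
After constant-fold (6 stmts):
  b = 3
  c = 3
  x = -1
  t = 4
  v = 3 * x
  return v
After dead-code-elim (3 stmts):
  x = -1
  v = 3 * x
  return v
Evaluate:
  b = 3  =>  b = 3
  c = b  =>  c = 3
  x = 2 - b  =>  x = -1
  t = 4  =>  t = 4
  v = c * x  =>  v = -3
  return v = -3

Answer: -3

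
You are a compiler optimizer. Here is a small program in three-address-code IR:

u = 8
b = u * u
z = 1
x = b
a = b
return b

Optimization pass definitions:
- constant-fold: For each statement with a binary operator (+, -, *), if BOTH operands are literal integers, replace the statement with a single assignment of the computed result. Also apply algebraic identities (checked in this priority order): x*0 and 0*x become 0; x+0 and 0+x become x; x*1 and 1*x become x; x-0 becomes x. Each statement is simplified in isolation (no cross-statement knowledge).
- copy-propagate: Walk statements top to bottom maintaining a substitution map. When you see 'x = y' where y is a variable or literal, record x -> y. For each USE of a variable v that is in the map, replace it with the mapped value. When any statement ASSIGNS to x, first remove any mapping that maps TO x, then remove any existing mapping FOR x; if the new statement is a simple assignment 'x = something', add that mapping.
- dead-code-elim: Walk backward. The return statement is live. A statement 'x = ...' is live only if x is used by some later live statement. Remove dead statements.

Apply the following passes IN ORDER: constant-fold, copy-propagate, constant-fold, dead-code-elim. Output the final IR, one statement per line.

Initial IR:
  u = 8
  b = u * u
  z = 1
  x = b
  a = b
  return b
After constant-fold (6 stmts):
  u = 8
  b = u * u
  z = 1
  x = b
  a = b
  return b
After copy-propagate (6 stmts):
  u = 8
  b = 8 * 8
  z = 1
  x = b
  a = b
  return b
After constant-fold (6 stmts):
  u = 8
  b = 64
  z = 1
  x = b
  a = b
  return b
After dead-code-elim (2 stmts):
  b = 64
  return b

Answer: b = 64
return b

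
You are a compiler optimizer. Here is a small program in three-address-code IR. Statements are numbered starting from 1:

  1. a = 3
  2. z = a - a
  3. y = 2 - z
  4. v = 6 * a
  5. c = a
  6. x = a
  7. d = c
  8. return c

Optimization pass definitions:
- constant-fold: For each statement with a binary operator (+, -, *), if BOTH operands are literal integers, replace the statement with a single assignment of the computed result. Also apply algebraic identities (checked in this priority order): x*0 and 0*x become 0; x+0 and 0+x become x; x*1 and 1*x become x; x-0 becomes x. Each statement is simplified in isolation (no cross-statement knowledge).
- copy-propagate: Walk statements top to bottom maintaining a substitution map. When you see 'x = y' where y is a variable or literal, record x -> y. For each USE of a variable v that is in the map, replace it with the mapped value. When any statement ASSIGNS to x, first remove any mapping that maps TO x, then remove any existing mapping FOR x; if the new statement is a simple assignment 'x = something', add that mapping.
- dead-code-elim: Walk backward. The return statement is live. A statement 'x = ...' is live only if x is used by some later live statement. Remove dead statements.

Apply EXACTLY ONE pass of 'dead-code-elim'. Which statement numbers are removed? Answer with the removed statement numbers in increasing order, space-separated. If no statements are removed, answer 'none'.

Backward liveness scan:
Stmt 1 'a = 3': KEEP (a is live); live-in = []
Stmt 2 'z = a - a': DEAD (z not in live set ['a'])
Stmt 3 'y = 2 - z': DEAD (y not in live set ['a'])
Stmt 4 'v = 6 * a': DEAD (v not in live set ['a'])
Stmt 5 'c = a': KEEP (c is live); live-in = ['a']
Stmt 6 'x = a': DEAD (x not in live set ['c'])
Stmt 7 'd = c': DEAD (d not in live set ['c'])
Stmt 8 'return c': KEEP (return); live-in = ['c']
Removed statement numbers: [2, 3, 4, 6, 7]
Surviving IR:
  a = 3
  c = a
  return c

Answer: 2 3 4 6 7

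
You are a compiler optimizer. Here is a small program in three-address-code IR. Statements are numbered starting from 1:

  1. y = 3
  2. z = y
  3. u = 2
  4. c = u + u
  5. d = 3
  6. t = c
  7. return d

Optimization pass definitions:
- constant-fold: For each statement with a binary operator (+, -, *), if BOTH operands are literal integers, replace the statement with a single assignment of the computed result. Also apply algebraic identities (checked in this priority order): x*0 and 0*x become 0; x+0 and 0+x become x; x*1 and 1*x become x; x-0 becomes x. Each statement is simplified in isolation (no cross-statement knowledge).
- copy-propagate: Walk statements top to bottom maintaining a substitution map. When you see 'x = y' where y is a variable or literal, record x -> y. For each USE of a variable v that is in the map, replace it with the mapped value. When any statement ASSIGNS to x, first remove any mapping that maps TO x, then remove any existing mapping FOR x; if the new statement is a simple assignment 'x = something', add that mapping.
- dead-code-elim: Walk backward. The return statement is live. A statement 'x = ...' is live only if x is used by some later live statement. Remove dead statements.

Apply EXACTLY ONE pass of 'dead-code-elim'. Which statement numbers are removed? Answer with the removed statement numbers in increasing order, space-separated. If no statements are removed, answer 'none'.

Answer: 1 2 3 4 6

Derivation:
Backward liveness scan:
Stmt 1 'y = 3': DEAD (y not in live set [])
Stmt 2 'z = y': DEAD (z not in live set [])
Stmt 3 'u = 2': DEAD (u not in live set [])
Stmt 4 'c = u + u': DEAD (c not in live set [])
Stmt 5 'd = 3': KEEP (d is live); live-in = []
Stmt 6 't = c': DEAD (t not in live set ['d'])
Stmt 7 'return d': KEEP (return); live-in = ['d']
Removed statement numbers: [1, 2, 3, 4, 6]
Surviving IR:
  d = 3
  return d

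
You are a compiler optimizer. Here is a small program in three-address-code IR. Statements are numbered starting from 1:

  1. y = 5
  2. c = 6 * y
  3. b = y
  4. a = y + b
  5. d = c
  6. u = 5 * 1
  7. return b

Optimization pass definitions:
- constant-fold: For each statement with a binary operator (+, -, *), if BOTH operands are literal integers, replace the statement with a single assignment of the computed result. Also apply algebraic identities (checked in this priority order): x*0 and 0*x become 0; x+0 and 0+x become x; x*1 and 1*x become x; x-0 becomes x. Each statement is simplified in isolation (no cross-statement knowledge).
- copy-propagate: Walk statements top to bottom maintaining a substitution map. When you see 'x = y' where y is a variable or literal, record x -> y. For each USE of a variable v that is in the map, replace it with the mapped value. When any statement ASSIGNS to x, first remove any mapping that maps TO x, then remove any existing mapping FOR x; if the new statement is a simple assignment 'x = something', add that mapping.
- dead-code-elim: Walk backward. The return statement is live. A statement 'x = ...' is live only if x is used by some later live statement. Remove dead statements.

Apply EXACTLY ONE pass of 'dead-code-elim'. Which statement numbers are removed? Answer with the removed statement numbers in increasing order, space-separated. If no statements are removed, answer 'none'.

Backward liveness scan:
Stmt 1 'y = 5': KEEP (y is live); live-in = []
Stmt 2 'c = 6 * y': DEAD (c not in live set ['y'])
Stmt 3 'b = y': KEEP (b is live); live-in = ['y']
Stmt 4 'a = y + b': DEAD (a not in live set ['b'])
Stmt 5 'd = c': DEAD (d not in live set ['b'])
Stmt 6 'u = 5 * 1': DEAD (u not in live set ['b'])
Stmt 7 'return b': KEEP (return); live-in = ['b']
Removed statement numbers: [2, 4, 5, 6]
Surviving IR:
  y = 5
  b = y
  return b

Answer: 2 4 5 6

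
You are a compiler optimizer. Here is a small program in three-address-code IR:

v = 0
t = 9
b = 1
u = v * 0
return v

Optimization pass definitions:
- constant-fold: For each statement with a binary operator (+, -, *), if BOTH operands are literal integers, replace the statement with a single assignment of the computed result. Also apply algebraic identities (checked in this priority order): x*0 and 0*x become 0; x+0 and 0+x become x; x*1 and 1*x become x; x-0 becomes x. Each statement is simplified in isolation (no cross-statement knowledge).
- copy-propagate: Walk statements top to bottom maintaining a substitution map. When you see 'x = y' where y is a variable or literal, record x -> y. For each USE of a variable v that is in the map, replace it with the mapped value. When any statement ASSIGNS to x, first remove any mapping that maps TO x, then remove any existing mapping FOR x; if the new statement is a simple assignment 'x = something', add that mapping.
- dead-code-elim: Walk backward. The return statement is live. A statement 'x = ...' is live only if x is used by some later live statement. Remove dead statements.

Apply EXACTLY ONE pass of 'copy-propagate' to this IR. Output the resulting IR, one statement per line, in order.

Answer: v = 0
t = 9
b = 1
u = 0 * 0
return 0

Derivation:
Applying copy-propagate statement-by-statement:
  [1] v = 0  (unchanged)
  [2] t = 9  (unchanged)
  [3] b = 1  (unchanged)
  [4] u = v * 0  -> u = 0 * 0
  [5] return v  -> return 0
Result (5 stmts):
  v = 0
  t = 9
  b = 1
  u = 0 * 0
  return 0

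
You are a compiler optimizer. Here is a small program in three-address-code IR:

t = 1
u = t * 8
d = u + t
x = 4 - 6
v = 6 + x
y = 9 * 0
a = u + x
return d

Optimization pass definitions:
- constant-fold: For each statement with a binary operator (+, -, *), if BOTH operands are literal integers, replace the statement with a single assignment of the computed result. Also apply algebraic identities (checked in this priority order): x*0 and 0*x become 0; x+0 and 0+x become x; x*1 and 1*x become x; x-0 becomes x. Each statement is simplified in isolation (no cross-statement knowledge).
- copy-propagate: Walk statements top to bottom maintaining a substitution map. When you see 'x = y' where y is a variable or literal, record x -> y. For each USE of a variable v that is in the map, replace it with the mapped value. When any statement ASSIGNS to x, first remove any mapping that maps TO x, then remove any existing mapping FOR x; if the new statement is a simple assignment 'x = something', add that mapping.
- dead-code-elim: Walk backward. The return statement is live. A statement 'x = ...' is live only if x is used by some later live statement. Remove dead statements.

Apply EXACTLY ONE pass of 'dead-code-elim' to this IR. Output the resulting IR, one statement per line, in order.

Answer: t = 1
u = t * 8
d = u + t
return d

Derivation:
Applying dead-code-elim statement-by-statement:
  [8] return d  -> KEEP (return); live=['d']
  [7] a = u + x  -> DEAD (a not live)
  [6] y = 9 * 0  -> DEAD (y not live)
  [5] v = 6 + x  -> DEAD (v not live)
  [4] x = 4 - 6  -> DEAD (x not live)
  [3] d = u + t  -> KEEP; live=['t', 'u']
  [2] u = t * 8  -> KEEP; live=['t']
  [1] t = 1  -> KEEP; live=[]
Result (4 stmts):
  t = 1
  u = t * 8
  d = u + t
  return d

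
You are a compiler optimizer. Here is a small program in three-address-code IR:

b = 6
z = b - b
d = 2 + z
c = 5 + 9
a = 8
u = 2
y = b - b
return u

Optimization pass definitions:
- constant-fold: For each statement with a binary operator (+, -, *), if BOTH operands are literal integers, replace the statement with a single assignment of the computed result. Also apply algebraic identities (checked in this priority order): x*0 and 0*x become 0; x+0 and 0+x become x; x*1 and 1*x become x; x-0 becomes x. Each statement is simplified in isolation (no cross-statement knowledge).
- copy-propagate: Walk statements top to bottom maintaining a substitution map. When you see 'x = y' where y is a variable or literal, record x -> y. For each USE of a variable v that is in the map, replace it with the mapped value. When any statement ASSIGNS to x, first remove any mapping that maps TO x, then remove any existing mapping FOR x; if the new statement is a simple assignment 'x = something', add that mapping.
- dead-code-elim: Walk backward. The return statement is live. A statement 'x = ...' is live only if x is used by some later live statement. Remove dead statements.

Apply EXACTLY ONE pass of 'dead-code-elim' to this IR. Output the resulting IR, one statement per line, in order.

Answer: u = 2
return u

Derivation:
Applying dead-code-elim statement-by-statement:
  [8] return u  -> KEEP (return); live=['u']
  [7] y = b - b  -> DEAD (y not live)
  [6] u = 2  -> KEEP; live=[]
  [5] a = 8  -> DEAD (a not live)
  [4] c = 5 + 9  -> DEAD (c not live)
  [3] d = 2 + z  -> DEAD (d not live)
  [2] z = b - b  -> DEAD (z not live)
  [1] b = 6  -> DEAD (b not live)
Result (2 stmts):
  u = 2
  return u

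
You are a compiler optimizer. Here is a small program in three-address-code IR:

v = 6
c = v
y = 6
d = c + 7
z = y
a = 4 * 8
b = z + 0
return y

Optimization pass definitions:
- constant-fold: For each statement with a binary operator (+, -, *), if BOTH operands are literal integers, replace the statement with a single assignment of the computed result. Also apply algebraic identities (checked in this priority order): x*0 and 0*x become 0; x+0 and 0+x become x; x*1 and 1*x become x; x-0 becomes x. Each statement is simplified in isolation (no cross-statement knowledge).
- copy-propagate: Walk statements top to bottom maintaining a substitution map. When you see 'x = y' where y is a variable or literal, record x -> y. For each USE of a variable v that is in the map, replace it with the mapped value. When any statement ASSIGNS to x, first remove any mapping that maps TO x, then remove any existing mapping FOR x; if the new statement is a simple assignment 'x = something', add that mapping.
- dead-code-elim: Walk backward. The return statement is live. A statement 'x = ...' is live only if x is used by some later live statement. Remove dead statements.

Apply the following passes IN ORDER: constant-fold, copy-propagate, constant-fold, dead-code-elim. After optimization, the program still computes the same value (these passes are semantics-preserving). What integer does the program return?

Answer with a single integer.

Initial IR:
  v = 6
  c = v
  y = 6
  d = c + 7
  z = y
  a = 4 * 8
  b = z + 0
  return y
After constant-fold (8 stmts):
  v = 6
  c = v
  y = 6
  d = c + 7
  z = y
  a = 32
  b = z
  return y
After copy-propagate (8 stmts):
  v = 6
  c = 6
  y = 6
  d = 6 + 7
  z = 6
  a = 32
  b = 6
  return 6
After constant-fold (8 stmts):
  v = 6
  c = 6
  y = 6
  d = 13
  z = 6
  a = 32
  b = 6
  return 6
After dead-code-elim (1 stmts):
  return 6
Evaluate:
  v = 6  =>  v = 6
  c = v  =>  c = 6
  y = 6  =>  y = 6
  d = c + 7  =>  d = 13
  z = y  =>  z = 6
  a = 4 * 8  =>  a = 32
  b = z + 0  =>  b = 6
  return y = 6

Answer: 6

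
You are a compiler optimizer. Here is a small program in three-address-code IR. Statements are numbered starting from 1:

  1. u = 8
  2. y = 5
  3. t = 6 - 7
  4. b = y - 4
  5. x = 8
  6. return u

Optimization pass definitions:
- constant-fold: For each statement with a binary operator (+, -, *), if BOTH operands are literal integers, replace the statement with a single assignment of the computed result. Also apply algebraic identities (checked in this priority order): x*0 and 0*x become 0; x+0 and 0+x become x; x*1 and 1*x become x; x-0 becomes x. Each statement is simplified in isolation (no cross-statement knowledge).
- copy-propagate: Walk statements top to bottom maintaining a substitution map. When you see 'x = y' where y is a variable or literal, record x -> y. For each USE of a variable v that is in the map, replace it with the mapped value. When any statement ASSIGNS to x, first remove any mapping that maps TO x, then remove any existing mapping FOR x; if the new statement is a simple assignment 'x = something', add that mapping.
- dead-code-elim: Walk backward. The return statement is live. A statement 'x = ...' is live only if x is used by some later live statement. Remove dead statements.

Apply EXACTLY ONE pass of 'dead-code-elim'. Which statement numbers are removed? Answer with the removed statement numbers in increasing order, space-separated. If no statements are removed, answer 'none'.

Answer: 2 3 4 5

Derivation:
Backward liveness scan:
Stmt 1 'u = 8': KEEP (u is live); live-in = []
Stmt 2 'y = 5': DEAD (y not in live set ['u'])
Stmt 3 't = 6 - 7': DEAD (t not in live set ['u'])
Stmt 4 'b = y - 4': DEAD (b not in live set ['u'])
Stmt 5 'x = 8': DEAD (x not in live set ['u'])
Stmt 6 'return u': KEEP (return); live-in = ['u']
Removed statement numbers: [2, 3, 4, 5]
Surviving IR:
  u = 8
  return u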